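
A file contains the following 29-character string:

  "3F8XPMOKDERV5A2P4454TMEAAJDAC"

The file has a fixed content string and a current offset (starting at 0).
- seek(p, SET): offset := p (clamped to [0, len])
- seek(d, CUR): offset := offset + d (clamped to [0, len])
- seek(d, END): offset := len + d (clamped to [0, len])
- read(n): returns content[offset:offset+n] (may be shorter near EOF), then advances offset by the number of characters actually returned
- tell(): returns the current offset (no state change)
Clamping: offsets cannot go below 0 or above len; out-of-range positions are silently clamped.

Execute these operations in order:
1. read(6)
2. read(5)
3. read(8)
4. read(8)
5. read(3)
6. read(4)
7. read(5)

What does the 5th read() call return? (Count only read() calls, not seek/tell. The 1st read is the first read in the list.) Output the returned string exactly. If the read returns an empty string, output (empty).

Answer: AC

Derivation:
After 1 (read(6)): returned '3F8XPM', offset=6
After 2 (read(5)): returned 'OKDER', offset=11
After 3 (read(8)): returned 'V5A2P445', offset=19
After 4 (read(8)): returned '4TMEAAJD', offset=27
After 5 (read(3)): returned 'AC', offset=29
After 6 (read(4)): returned '', offset=29
After 7 (read(5)): returned '', offset=29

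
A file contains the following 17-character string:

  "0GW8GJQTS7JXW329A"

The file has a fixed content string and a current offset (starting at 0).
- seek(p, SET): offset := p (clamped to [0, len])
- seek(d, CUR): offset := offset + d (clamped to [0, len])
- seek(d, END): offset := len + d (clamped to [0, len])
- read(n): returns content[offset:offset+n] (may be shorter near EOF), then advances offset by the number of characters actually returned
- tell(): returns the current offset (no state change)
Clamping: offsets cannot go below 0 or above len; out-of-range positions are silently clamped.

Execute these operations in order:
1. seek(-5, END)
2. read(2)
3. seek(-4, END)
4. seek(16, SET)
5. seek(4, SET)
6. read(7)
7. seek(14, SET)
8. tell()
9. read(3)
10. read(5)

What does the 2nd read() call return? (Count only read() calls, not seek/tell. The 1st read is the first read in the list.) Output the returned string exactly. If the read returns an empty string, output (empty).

Answer: GJQTS7J

Derivation:
After 1 (seek(-5, END)): offset=12
After 2 (read(2)): returned 'W3', offset=14
After 3 (seek(-4, END)): offset=13
After 4 (seek(16, SET)): offset=16
After 5 (seek(4, SET)): offset=4
After 6 (read(7)): returned 'GJQTS7J', offset=11
After 7 (seek(14, SET)): offset=14
After 8 (tell()): offset=14
After 9 (read(3)): returned '29A', offset=17
After 10 (read(5)): returned '', offset=17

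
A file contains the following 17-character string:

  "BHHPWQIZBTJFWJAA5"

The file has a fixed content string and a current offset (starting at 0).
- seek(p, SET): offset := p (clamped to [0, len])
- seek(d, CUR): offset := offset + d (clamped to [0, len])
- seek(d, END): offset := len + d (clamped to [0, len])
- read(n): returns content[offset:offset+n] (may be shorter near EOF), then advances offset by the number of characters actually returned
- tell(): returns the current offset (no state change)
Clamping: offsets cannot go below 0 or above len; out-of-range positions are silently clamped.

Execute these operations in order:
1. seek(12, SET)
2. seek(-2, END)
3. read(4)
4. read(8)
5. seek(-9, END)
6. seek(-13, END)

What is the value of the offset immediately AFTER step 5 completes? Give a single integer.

After 1 (seek(12, SET)): offset=12
After 2 (seek(-2, END)): offset=15
After 3 (read(4)): returned 'A5', offset=17
After 4 (read(8)): returned '', offset=17
After 5 (seek(-9, END)): offset=8

Answer: 8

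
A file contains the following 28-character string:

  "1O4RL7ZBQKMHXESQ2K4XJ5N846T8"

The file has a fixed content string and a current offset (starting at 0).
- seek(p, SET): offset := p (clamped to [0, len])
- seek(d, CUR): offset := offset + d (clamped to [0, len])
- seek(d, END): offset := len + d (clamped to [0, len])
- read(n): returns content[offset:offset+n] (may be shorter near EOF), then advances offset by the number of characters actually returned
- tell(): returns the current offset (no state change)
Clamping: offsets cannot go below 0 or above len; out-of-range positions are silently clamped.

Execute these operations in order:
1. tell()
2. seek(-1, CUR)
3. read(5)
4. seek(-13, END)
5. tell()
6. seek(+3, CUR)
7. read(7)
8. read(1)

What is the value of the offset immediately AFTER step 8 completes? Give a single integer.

Answer: 26

Derivation:
After 1 (tell()): offset=0
After 2 (seek(-1, CUR)): offset=0
After 3 (read(5)): returned '1O4RL', offset=5
After 4 (seek(-13, END)): offset=15
After 5 (tell()): offset=15
After 6 (seek(+3, CUR)): offset=18
After 7 (read(7)): returned '4XJ5N84', offset=25
After 8 (read(1)): returned '6', offset=26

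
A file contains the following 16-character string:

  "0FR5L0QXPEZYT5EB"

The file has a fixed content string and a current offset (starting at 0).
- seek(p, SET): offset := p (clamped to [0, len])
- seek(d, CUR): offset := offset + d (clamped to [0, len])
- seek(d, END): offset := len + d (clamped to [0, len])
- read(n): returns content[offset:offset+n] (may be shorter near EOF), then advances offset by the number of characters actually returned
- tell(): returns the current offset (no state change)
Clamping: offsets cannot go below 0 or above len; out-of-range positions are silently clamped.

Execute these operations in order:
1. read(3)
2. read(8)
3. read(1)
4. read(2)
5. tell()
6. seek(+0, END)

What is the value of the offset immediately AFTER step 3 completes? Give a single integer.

After 1 (read(3)): returned '0FR', offset=3
After 2 (read(8)): returned '5L0QXPEZ', offset=11
After 3 (read(1)): returned 'Y', offset=12

Answer: 12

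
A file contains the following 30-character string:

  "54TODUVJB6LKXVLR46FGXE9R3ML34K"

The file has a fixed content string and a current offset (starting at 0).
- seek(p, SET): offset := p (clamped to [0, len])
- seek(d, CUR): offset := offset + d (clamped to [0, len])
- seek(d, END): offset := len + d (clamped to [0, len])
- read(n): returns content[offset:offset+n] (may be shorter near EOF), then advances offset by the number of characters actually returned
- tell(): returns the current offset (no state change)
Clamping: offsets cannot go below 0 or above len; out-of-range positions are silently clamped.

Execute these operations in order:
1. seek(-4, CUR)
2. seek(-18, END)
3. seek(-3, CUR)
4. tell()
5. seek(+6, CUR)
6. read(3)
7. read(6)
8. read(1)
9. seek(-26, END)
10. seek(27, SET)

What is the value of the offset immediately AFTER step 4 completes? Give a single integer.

After 1 (seek(-4, CUR)): offset=0
After 2 (seek(-18, END)): offset=12
After 3 (seek(-3, CUR)): offset=9
After 4 (tell()): offset=9

Answer: 9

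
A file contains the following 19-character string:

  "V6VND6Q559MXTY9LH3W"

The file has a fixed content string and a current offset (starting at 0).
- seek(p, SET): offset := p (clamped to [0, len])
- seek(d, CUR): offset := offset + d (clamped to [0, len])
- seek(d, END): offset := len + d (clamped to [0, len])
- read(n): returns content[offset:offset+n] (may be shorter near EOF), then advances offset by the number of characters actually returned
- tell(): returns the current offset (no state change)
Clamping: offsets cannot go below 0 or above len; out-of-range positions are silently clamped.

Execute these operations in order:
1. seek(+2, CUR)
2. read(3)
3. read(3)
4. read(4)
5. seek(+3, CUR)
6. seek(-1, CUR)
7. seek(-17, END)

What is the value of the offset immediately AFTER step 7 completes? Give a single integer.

After 1 (seek(+2, CUR)): offset=2
After 2 (read(3)): returned 'VND', offset=5
After 3 (read(3)): returned '6Q5', offset=8
After 4 (read(4)): returned '59MX', offset=12
After 5 (seek(+3, CUR)): offset=15
After 6 (seek(-1, CUR)): offset=14
After 7 (seek(-17, END)): offset=2

Answer: 2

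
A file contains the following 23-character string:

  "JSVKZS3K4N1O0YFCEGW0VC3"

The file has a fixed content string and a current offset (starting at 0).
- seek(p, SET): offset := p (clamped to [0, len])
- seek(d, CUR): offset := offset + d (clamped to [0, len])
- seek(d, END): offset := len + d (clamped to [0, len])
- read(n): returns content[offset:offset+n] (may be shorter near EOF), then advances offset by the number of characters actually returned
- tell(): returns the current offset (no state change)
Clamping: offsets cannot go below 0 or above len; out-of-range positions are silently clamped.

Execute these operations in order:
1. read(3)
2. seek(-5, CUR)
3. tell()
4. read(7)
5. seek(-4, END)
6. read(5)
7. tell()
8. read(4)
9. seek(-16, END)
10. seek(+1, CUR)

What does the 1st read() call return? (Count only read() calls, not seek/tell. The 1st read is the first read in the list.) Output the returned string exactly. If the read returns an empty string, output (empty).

Answer: JSV

Derivation:
After 1 (read(3)): returned 'JSV', offset=3
After 2 (seek(-5, CUR)): offset=0
After 3 (tell()): offset=0
After 4 (read(7)): returned 'JSVKZS3', offset=7
After 5 (seek(-4, END)): offset=19
After 6 (read(5)): returned '0VC3', offset=23
After 7 (tell()): offset=23
After 8 (read(4)): returned '', offset=23
After 9 (seek(-16, END)): offset=7
After 10 (seek(+1, CUR)): offset=8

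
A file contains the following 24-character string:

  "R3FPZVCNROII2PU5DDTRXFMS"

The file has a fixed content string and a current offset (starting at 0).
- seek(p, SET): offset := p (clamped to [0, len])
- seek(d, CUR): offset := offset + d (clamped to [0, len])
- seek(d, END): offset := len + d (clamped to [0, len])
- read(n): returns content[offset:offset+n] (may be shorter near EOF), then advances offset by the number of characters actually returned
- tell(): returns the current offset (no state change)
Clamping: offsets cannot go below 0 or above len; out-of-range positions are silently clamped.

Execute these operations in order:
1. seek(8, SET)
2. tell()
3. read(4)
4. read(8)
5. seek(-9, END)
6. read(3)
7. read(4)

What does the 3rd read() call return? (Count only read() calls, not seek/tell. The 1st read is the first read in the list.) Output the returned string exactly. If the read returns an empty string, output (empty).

Answer: 5DD

Derivation:
After 1 (seek(8, SET)): offset=8
After 2 (tell()): offset=8
After 3 (read(4)): returned 'ROII', offset=12
After 4 (read(8)): returned '2PU5DDTR', offset=20
After 5 (seek(-9, END)): offset=15
After 6 (read(3)): returned '5DD', offset=18
After 7 (read(4)): returned 'TRXF', offset=22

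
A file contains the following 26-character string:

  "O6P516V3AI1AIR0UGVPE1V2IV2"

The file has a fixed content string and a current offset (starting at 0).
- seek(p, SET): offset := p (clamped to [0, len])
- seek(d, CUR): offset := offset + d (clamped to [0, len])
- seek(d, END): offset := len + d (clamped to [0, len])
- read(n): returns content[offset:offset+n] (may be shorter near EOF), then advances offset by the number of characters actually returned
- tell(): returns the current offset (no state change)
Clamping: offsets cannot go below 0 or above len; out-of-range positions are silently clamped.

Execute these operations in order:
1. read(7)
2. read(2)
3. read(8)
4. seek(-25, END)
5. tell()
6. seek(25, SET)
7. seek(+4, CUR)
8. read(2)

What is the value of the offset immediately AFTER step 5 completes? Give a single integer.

Answer: 1

Derivation:
After 1 (read(7)): returned 'O6P516V', offset=7
After 2 (read(2)): returned '3A', offset=9
After 3 (read(8)): returned 'I1AIR0UG', offset=17
After 4 (seek(-25, END)): offset=1
After 5 (tell()): offset=1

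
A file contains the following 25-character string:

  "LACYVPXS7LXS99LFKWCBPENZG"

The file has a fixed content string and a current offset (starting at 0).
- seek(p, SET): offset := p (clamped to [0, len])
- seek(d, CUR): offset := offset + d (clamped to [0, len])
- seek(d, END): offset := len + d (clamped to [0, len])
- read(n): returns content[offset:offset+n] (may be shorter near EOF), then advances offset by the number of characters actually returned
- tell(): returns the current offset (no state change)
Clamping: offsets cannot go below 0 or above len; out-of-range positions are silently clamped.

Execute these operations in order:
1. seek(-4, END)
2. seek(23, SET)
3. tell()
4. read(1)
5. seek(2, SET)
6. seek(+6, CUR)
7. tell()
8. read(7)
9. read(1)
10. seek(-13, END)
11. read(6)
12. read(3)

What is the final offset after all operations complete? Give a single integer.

Answer: 21

Derivation:
After 1 (seek(-4, END)): offset=21
After 2 (seek(23, SET)): offset=23
After 3 (tell()): offset=23
After 4 (read(1)): returned 'Z', offset=24
After 5 (seek(2, SET)): offset=2
After 6 (seek(+6, CUR)): offset=8
After 7 (tell()): offset=8
After 8 (read(7)): returned '7LXS99L', offset=15
After 9 (read(1)): returned 'F', offset=16
After 10 (seek(-13, END)): offset=12
After 11 (read(6)): returned '99LFKW', offset=18
After 12 (read(3)): returned 'CBP', offset=21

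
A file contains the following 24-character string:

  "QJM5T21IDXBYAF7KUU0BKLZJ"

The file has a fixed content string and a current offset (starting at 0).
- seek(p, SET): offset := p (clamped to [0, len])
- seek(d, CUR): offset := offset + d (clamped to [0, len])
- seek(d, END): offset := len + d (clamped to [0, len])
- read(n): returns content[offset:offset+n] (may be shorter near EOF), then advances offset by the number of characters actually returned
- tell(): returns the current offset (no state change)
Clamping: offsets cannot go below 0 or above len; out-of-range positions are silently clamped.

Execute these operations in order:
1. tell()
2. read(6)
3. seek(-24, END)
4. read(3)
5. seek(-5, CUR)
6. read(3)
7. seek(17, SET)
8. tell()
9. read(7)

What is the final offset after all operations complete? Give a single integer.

Answer: 24

Derivation:
After 1 (tell()): offset=0
After 2 (read(6)): returned 'QJM5T2', offset=6
After 3 (seek(-24, END)): offset=0
After 4 (read(3)): returned 'QJM', offset=3
After 5 (seek(-5, CUR)): offset=0
After 6 (read(3)): returned 'QJM', offset=3
After 7 (seek(17, SET)): offset=17
After 8 (tell()): offset=17
After 9 (read(7)): returned 'U0BKLZJ', offset=24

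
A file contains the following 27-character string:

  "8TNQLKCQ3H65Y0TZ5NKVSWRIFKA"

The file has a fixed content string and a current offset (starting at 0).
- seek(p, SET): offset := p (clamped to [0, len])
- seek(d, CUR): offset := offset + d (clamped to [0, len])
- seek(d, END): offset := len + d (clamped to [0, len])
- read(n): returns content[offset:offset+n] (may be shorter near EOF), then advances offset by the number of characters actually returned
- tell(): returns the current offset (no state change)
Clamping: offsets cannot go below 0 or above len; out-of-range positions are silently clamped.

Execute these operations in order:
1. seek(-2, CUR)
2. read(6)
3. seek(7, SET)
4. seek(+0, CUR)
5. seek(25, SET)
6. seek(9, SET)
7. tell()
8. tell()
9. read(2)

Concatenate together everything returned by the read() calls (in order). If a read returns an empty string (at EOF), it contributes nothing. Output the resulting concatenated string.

Answer: 8TNQLKH6

Derivation:
After 1 (seek(-2, CUR)): offset=0
After 2 (read(6)): returned '8TNQLK', offset=6
After 3 (seek(7, SET)): offset=7
After 4 (seek(+0, CUR)): offset=7
After 5 (seek(25, SET)): offset=25
After 6 (seek(9, SET)): offset=9
After 7 (tell()): offset=9
After 8 (tell()): offset=9
After 9 (read(2)): returned 'H6', offset=11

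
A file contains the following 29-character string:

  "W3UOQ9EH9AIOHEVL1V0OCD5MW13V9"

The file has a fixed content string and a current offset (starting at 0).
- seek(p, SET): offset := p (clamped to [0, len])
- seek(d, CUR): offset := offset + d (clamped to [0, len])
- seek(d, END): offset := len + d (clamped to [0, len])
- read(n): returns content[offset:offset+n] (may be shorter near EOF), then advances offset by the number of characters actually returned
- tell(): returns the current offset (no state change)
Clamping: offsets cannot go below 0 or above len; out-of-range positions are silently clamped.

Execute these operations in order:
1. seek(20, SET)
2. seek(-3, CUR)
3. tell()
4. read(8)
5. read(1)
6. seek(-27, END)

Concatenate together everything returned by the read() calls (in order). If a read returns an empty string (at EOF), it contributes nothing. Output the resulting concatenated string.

After 1 (seek(20, SET)): offset=20
After 2 (seek(-3, CUR)): offset=17
After 3 (tell()): offset=17
After 4 (read(8)): returned 'V0OCD5MW', offset=25
After 5 (read(1)): returned '1', offset=26
After 6 (seek(-27, END)): offset=2

Answer: V0OCD5MW1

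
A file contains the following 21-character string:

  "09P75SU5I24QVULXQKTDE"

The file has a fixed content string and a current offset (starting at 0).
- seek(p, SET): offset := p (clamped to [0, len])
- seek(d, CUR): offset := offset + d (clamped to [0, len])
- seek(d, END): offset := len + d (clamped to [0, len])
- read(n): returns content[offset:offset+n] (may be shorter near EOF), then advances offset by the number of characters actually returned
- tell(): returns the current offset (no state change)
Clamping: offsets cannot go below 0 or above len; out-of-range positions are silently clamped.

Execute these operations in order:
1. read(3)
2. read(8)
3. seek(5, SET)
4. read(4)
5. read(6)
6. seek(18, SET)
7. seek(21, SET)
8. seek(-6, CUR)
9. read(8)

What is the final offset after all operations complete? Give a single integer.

Answer: 21

Derivation:
After 1 (read(3)): returned '09P', offset=3
After 2 (read(8)): returned '75SU5I24', offset=11
After 3 (seek(5, SET)): offset=5
After 4 (read(4)): returned 'SU5I', offset=9
After 5 (read(6)): returned '24QVUL', offset=15
After 6 (seek(18, SET)): offset=18
After 7 (seek(21, SET)): offset=21
After 8 (seek(-6, CUR)): offset=15
After 9 (read(8)): returned 'XQKTDE', offset=21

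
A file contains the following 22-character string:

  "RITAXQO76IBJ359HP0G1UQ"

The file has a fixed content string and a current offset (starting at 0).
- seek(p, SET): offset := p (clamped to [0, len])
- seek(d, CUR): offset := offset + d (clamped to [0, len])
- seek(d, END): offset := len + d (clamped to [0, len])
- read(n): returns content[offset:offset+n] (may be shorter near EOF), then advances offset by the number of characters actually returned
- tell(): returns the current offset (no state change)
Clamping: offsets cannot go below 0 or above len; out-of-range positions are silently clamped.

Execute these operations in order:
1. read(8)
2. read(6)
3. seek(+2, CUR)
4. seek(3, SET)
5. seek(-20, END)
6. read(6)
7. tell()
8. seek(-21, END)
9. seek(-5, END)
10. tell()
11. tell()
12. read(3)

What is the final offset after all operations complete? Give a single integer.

Answer: 20

Derivation:
After 1 (read(8)): returned 'RITAXQO7', offset=8
After 2 (read(6)): returned '6IBJ35', offset=14
After 3 (seek(+2, CUR)): offset=16
After 4 (seek(3, SET)): offset=3
After 5 (seek(-20, END)): offset=2
After 6 (read(6)): returned 'TAXQO7', offset=8
After 7 (tell()): offset=8
After 8 (seek(-21, END)): offset=1
After 9 (seek(-5, END)): offset=17
After 10 (tell()): offset=17
After 11 (tell()): offset=17
After 12 (read(3)): returned '0G1', offset=20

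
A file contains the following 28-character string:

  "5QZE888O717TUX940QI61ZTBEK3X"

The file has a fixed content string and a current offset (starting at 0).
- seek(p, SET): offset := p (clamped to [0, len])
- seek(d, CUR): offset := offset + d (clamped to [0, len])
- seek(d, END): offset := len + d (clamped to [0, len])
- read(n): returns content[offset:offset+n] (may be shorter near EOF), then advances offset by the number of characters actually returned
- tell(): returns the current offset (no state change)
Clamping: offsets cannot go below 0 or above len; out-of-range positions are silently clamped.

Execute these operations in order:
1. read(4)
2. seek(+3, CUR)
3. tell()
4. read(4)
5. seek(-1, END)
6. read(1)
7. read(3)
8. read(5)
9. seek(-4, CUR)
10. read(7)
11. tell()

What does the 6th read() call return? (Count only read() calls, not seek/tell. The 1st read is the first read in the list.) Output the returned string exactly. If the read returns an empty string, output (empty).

Answer: EK3X

Derivation:
After 1 (read(4)): returned '5QZE', offset=4
After 2 (seek(+3, CUR)): offset=7
After 3 (tell()): offset=7
After 4 (read(4)): returned 'O717', offset=11
After 5 (seek(-1, END)): offset=27
After 6 (read(1)): returned 'X', offset=28
After 7 (read(3)): returned '', offset=28
After 8 (read(5)): returned '', offset=28
After 9 (seek(-4, CUR)): offset=24
After 10 (read(7)): returned 'EK3X', offset=28
After 11 (tell()): offset=28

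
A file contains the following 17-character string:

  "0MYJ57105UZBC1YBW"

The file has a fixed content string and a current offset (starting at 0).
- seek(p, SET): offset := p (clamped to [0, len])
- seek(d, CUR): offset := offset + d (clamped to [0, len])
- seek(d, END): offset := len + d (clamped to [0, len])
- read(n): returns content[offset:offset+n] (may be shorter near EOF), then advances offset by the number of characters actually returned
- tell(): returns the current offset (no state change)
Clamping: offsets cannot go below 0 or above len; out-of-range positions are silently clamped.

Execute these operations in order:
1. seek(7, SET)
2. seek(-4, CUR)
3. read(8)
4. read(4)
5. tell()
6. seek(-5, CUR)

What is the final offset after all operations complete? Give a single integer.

Answer: 10

Derivation:
After 1 (seek(7, SET)): offset=7
After 2 (seek(-4, CUR)): offset=3
After 3 (read(8)): returned 'J57105UZ', offset=11
After 4 (read(4)): returned 'BC1Y', offset=15
After 5 (tell()): offset=15
After 6 (seek(-5, CUR)): offset=10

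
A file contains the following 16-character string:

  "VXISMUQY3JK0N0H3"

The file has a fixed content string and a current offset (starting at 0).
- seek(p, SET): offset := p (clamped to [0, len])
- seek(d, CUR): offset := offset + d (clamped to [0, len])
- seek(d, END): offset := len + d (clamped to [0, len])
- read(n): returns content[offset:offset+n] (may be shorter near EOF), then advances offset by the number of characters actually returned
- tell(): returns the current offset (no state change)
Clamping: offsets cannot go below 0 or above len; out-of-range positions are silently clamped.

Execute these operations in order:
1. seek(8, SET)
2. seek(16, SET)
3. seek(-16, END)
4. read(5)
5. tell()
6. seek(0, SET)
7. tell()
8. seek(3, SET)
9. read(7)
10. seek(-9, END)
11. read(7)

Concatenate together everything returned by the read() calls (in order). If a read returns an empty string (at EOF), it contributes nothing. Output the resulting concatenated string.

After 1 (seek(8, SET)): offset=8
After 2 (seek(16, SET)): offset=16
After 3 (seek(-16, END)): offset=0
After 4 (read(5)): returned 'VXISM', offset=5
After 5 (tell()): offset=5
After 6 (seek(0, SET)): offset=0
After 7 (tell()): offset=0
After 8 (seek(3, SET)): offset=3
After 9 (read(7)): returned 'SMUQY3J', offset=10
After 10 (seek(-9, END)): offset=7
After 11 (read(7)): returned 'Y3JK0N0', offset=14

Answer: VXISMSMUQY3JY3JK0N0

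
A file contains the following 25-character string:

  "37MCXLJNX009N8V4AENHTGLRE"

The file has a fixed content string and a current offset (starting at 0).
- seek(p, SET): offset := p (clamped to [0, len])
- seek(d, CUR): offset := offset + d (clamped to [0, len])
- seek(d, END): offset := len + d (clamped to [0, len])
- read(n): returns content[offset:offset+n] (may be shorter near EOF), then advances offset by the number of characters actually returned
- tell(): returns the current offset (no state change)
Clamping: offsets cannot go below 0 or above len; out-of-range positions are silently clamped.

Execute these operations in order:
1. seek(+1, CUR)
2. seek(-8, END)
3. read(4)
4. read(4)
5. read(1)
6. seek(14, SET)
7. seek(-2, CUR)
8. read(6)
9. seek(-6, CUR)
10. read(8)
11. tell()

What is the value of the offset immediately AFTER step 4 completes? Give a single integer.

After 1 (seek(+1, CUR)): offset=1
After 2 (seek(-8, END)): offset=17
After 3 (read(4)): returned 'ENHT', offset=21
After 4 (read(4)): returned 'GLRE', offset=25

Answer: 25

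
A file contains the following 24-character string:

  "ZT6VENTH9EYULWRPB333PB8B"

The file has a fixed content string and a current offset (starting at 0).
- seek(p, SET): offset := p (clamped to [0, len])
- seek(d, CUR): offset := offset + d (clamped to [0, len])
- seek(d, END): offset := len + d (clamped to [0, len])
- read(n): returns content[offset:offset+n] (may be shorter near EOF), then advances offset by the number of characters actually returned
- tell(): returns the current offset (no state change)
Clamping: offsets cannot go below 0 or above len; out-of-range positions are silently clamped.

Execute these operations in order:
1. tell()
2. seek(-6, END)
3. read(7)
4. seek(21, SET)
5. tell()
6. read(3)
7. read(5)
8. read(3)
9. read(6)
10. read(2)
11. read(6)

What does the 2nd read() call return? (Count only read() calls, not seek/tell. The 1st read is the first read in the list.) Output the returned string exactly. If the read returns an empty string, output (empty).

Answer: B8B

Derivation:
After 1 (tell()): offset=0
After 2 (seek(-6, END)): offset=18
After 3 (read(7)): returned '33PB8B', offset=24
After 4 (seek(21, SET)): offset=21
After 5 (tell()): offset=21
After 6 (read(3)): returned 'B8B', offset=24
After 7 (read(5)): returned '', offset=24
After 8 (read(3)): returned '', offset=24
After 9 (read(6)): returned '', offset=24
After 10 (read(2)): returned '', offset=24
After 11 (read(6)): returned '', offset=24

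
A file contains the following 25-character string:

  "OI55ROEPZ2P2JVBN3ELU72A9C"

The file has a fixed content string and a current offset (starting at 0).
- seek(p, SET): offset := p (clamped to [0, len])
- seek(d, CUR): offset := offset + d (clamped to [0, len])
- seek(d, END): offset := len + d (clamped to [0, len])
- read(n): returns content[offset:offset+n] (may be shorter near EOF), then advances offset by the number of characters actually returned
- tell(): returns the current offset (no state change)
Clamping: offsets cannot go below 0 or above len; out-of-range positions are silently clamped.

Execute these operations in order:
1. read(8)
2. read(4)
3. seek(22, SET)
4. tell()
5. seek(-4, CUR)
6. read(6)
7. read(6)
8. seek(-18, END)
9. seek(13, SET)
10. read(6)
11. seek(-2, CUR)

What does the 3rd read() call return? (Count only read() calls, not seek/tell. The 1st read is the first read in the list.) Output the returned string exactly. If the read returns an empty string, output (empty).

After 1 (read(8)): returned 'OI55ROEP', offset=8
After 2 (read(4)): returned 'Z2P2', offset=12
After 3 (seek(22, SET)): offset=22
After 4 (tell()): offset=22
After 5 (seek(-4, CUR)): offset=18
After 6 (read(6)): returned 'LU72A9', offset=24
After 7 (read(6)): returned 'C', offset=25
After 8 (seek(-18, END)): offset=7
After 9 (seek(13, SET)): offset=13
After 10 (read(6)): returned 'VBN3EL', offset=19
After 11 (seek(-2, CUR)): offset=17

Answer: LU72A9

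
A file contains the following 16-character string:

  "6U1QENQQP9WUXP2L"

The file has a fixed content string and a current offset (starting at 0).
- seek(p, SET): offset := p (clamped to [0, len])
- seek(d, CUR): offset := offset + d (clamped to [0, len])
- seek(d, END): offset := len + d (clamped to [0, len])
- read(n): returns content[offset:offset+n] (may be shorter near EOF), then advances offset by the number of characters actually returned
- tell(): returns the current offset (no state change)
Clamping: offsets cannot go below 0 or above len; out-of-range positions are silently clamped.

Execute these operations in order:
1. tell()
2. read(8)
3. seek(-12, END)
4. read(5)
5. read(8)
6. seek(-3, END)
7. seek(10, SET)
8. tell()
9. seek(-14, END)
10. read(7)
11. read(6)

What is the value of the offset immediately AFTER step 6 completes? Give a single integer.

Answer: 13

Derivation:
After 1 (tell()): offset=0
After 2 (read(8)): returned '6U1QENQQ', offset=8
After 3 (seek(-12, END)): offset=4
After 4 (read(5)): returned 'ENQQP', offset=9
After 5 (read(8)): returned '9WUXP2L', offset=16
After 6 (seek(-3, END)): offset=13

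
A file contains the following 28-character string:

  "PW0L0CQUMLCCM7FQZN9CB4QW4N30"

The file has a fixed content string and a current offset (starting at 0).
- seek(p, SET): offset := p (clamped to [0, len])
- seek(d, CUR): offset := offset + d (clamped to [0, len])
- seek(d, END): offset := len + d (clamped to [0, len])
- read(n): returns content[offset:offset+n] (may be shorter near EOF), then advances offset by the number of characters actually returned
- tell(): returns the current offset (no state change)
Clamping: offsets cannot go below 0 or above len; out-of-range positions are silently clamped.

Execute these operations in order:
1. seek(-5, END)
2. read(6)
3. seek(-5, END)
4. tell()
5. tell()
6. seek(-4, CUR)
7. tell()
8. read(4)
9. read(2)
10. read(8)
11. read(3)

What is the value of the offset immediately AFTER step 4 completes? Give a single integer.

Answer: 23

Derivation:
After 1 (seek(-5, END)): offset=23
After 2 (read(6)): returned 'W4N30', offset=28
After 3 (seek(-5, END)): offset=23
After 4 (tell()): offset=23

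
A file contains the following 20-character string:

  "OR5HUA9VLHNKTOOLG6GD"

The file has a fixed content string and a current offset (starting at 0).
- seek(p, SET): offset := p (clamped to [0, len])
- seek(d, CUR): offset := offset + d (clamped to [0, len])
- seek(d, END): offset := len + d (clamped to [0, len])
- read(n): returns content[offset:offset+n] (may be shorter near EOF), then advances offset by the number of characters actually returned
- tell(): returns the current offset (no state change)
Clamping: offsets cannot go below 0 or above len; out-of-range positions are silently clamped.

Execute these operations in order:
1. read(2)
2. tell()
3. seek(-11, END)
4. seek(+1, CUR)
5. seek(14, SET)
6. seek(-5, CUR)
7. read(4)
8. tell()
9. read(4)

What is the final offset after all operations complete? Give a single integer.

Answer: 17

Derivation:
After 1 (read(2)): returned 'OR', offset=2
After 2 (tell()): offset=2
After 3 (seek(-11, END)): offset=9
After 4 (seek(+1, CUR)): offset=10
After 5 (seek(14, SET)): offset=14
After 6 (seek(-5, CUR)): offset=9
After 7 (read(4)): returned 'HNKT', offset=13
After 8 (tell()): offset=13
After 9 (read(4)): returned 'OOLG', offset=17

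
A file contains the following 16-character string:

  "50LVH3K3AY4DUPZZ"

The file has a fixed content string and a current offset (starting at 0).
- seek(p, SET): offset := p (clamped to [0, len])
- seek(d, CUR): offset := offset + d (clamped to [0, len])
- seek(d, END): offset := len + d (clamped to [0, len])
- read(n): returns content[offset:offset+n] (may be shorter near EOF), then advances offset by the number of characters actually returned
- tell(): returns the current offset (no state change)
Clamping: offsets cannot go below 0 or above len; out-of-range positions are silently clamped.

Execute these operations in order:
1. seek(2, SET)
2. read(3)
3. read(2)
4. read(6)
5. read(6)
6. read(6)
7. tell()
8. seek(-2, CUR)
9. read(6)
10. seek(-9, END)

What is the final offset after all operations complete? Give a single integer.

After 1 (seek(2, SET)): offset=2
After 2 (read(3)): returned 'LVH', offset=5
After 3 (read(2)): returned '3K', offset=7
After 4 (read(6)): returned '3AY4DU', offset=13
After 5 (read(6)): returned 'PZZ', offset=16
After 6 (read(6)): returned '', offset=16
After 7 (tell()): offset=16
After 8 (seek(-2, CUR)): offset=14
After 9 (read(6)): returned 'ZZ', offset=16
After 10 (seek(-9, END)): offset=7

Answer: 7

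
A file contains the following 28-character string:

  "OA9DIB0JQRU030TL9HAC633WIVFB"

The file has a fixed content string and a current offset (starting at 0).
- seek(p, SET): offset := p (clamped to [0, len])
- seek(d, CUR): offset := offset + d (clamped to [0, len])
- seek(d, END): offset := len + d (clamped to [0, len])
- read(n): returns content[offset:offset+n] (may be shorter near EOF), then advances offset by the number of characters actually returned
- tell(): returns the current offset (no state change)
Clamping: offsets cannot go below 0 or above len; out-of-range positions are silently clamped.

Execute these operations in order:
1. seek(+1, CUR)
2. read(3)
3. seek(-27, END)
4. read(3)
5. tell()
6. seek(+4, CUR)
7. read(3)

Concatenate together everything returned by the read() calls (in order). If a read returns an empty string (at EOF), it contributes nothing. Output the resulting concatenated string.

Answer: A9DA9DQRU

Derivation:
After 1 (seek(+1, CUR)): offset=1
After 2 (read(3)): returned 'A9D', offset=4
After 3 (seek(-27, END)): offset=1
After 4 (read(3)): returned 'A9D', offset=4
After 5 (tell()): offset=4
After 6 (seek(+4, CUR)): offset=8
After 7 (read(3)): returned 'QRU', offset=11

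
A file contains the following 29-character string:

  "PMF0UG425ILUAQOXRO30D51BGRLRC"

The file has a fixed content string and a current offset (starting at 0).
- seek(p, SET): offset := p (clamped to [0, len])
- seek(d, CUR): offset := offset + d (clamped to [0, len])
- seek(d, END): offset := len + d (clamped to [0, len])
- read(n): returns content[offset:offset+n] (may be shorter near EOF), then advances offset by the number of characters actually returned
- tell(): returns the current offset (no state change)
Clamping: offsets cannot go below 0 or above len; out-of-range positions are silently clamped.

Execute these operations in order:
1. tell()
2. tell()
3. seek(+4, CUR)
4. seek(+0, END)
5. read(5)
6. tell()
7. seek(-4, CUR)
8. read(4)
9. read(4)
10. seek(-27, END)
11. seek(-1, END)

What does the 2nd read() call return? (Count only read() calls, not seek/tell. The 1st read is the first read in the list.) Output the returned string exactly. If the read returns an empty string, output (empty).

After 1 (tell()): offset=0
After 2 (tell()): offset=0
After 3 (seek(+4, CUR)): offset=4
After 4 (seek(+0, END)): offset=29
After 5 (read(5)): returned '', offset=29
After 6 (tell()): offset=29
After 7 (seek(-4, CUR)): offset=25
After 8 (read(4)): returned 'RLRC', offset=29
After 9 (read(4)): returned '', offset=29
After 10 (seek(-27, END)): offset=2
After 11 (seek(-1, END)): offset=28

Answer: RLRC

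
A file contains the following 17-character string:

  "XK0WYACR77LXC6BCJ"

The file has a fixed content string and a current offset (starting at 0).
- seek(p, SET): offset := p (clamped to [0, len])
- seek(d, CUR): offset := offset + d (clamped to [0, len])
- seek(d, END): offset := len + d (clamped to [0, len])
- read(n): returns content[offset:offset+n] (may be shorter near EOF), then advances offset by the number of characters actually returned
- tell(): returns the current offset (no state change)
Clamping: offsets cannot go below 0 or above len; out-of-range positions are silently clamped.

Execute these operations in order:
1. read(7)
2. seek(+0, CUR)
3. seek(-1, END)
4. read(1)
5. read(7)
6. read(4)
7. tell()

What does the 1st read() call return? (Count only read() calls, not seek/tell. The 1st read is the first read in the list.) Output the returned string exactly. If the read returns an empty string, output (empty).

After 1 (read(7)): returned 'XK0WYAC', offset=7
After 2 (seek(+0, CUR)): offset=7
After 3 (seek(-1, END)): offset=16
After 4 (read(1)): returned 'J', offset=17
After 5 (read(7)): returned '', offset=17
After 6 (read(4)): returned '', offset=17
After 7 (tell()): offset=17

Answer: XK0WYAC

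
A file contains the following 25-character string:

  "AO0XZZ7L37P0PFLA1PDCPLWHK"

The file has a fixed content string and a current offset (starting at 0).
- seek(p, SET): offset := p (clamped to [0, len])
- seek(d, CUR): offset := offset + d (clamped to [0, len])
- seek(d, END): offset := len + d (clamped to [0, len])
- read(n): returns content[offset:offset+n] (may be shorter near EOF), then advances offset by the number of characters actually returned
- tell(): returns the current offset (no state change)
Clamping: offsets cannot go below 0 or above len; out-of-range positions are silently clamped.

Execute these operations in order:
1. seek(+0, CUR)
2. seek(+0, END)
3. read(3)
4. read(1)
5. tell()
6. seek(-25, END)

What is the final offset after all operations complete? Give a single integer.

Answer: 0

Derivation:
After 1 (seek(+0, CUR)): offset=0
After 2 (seek(+0, END)): offset=25
After 3 (read(3)): returned '', offset=25
After 4 (read(1)): returned '', offset=25
After 5 (tell()): offset=25
After 6 (seek(-25, END)): offset=0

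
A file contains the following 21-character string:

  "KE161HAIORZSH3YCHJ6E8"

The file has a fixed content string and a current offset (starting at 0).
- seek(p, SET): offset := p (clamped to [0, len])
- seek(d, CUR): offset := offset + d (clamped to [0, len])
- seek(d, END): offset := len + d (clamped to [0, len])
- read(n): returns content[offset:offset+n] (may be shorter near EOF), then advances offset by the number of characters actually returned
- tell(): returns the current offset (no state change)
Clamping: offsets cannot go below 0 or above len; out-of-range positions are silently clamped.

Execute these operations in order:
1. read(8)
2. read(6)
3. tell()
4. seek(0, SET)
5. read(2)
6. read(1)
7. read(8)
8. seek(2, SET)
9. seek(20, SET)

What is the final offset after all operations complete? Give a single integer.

After 1 (read(8)): returned 'KE161HAI', offset=8
After 2 (read(6)): returned 'ORZSH3', offset=14
After 3 (tell()): offset=14
After 4 (seek(0, SET)): offset=0
After 5 (read(2)): returned 'KE', offset=2
After 6 (read(1)): returned '1', offset=3
After 7 (read(8)): returned '61HAIORZ', offset=11
After 8 (seek(2, SET)): offset=2
After 9 (seek(20, SET)): offset=20

Answer: 20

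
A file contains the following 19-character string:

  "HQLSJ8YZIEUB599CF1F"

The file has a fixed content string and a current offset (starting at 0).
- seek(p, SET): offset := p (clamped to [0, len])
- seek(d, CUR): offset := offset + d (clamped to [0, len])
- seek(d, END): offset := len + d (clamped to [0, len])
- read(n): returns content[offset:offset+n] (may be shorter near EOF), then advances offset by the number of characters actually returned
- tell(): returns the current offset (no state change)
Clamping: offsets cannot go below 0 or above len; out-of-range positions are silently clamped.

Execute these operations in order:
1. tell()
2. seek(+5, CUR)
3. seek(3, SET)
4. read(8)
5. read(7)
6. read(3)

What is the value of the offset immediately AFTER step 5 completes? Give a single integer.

After 1 (tell()): offset=0
After 2 (seek(+5, CUR)): offset=5
After 3 (seek(3, SET)): offset=3
After 4 (read(8)): returned 'SJ8YZIEU', offset=11
After 5 (read(7)): returned 'B599CF1', offset=18

Answer: 18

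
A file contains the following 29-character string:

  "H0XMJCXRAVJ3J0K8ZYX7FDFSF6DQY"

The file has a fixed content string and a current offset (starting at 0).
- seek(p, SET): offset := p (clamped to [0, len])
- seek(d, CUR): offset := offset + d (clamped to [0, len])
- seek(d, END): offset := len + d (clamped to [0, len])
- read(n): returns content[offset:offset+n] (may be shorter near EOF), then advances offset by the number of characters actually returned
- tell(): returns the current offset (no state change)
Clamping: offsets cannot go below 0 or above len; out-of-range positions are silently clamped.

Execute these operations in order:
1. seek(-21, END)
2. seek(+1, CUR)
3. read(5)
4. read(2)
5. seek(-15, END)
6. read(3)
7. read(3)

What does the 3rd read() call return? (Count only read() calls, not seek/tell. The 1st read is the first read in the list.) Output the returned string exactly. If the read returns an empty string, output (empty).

After 1 (seek(-21, END)): offset=8
After 2 (seek(+1, CUR)): offset=9
After 3 (read(5)): returned 'VJ3J0', offset=14
After 4 (read(2)): returned 'K8', offset=16
After 5 (seek(-15, END)): offset=14
After 6 (read(3)): returned 'K8Z', offset=17
After 7 (read(3)): returned 'YX7', offset=20

Answer: K8Z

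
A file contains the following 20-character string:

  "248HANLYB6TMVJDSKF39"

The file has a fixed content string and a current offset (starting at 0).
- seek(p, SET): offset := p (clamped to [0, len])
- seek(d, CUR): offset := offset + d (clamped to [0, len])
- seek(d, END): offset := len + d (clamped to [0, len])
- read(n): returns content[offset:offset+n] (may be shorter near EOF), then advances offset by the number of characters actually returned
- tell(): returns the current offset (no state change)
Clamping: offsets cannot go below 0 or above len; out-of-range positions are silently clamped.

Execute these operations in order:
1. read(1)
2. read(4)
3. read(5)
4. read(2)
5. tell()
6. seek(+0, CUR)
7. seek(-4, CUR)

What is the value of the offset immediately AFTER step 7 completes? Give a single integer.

After 1 (read(1)): returned '2', offset=1
After 2 (read(4)): returned '48HA', offset=5
After 3 (read(5)): returned 'NLYB6', offset=10
After 4 (read(2)): returned 'TM', offset=12
After 5 (tell()): offset=12
After 6 (seek(+0, CUR)): offset=12
After 7 (seek(-4, CUR)): offset=8

Answer: 8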